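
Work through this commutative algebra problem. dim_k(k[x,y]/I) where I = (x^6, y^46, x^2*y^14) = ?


k[x,y]/I, I = (x^6, y^46, x^2*y^14)
Rect: 6x46=276. Corner: (6-2)x(46-14)=128.
dim = 276-128 = 148


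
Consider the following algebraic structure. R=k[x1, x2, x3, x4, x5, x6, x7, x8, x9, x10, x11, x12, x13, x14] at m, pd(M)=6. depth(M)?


pd+depth=depth(R)=14
depth=14-6=8


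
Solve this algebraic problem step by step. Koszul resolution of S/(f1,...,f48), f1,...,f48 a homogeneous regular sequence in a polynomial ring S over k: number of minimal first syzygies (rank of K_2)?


Regular sequence => Koszul complex is the minimal free resolution.
Syz_1 minimally generated by Koszul relations f_i*e_j - f_j*e_i (i<j): mu(Syz_1) = beta_2 = C(m,2) = m(m-1)/2
m=48
48*47/2 = 1128


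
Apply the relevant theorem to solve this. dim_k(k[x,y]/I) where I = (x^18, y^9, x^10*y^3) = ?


k[x,y]/I, I = (x^18, y^9, x^10*y^3)
Rect: 18x9=162. Corner: (18-10)x(9-3)=48.
dim = 162-48 = 114


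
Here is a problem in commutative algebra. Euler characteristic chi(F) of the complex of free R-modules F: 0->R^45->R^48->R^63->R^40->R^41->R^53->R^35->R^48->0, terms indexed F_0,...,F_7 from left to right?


chi = sum (-1)^i * rank:
(-1)^0*45=45
(-1)^1*48=-48
(-1)^2*63=63
(-1)^3*40=-40
(-1)^4*41=41
(-1)^5*53=-53
(-1)^6*35=35
(-1)^7*48=-48
chi=-5


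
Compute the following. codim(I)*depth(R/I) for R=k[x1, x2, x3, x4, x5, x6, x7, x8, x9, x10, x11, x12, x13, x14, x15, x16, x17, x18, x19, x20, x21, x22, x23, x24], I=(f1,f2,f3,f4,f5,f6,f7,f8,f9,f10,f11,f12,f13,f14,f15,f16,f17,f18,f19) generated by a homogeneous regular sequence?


codim=19, depth=dim(R/I)=24-19=5
Product=19*5=95


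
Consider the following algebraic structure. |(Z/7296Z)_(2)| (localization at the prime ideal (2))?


2-primary part: 7296=2^7*57
Size=2^7=128


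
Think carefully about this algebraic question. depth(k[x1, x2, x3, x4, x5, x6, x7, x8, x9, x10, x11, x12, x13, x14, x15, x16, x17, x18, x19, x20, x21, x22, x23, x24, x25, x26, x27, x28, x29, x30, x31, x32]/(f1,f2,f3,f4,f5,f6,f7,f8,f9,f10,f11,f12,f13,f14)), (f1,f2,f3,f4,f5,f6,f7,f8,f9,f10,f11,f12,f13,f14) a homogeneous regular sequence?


depth(R)=32
depth(R/I)=32-14=18


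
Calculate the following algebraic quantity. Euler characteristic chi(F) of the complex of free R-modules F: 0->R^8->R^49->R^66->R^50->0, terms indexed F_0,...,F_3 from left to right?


chi = sum (-1)^i * rank:
(-1)^0*8=8
(-1)^1*49=-49
(-1)^2*66=66
(-1)^3*50=-50
chi=-25


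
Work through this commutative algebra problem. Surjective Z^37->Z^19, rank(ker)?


rank(ker) = 37-19 = 18


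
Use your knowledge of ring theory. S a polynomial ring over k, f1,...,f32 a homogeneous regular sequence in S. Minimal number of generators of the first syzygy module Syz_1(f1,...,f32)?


Regular sequence => Koszul complex is the minimal free resolution.
Syz_1 minimally generated by Koszul relations f_i*e_j - f_j*e_i (i<j): mu(Syz_1) = beta_2 = C(m,2) = m(m-1)/2
m=32
32*31/2 = 496


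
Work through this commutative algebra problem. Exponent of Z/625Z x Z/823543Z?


Exponent = lcm of the cyclic orders; pairwise coprime => product.
5^4*7^7=625*823543=514714375


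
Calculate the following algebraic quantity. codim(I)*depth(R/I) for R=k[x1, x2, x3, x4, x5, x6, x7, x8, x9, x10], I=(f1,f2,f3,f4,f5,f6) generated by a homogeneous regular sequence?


codim=6, depth=dim(R/I)=10-6=4
Product=6*4=24


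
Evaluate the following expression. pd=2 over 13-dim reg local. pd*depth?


pd+depth=13
depth=13-2=11
pd*depth=2*11=22


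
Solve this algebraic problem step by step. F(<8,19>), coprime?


gcd(8,19)=1 => F=ab-a-b=8*19-8-19=152-27=125


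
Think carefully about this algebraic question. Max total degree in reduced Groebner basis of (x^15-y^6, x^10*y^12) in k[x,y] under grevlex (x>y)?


LT(f1)=x^15, LT(f2)=x^10y^12, lcm=x^15y^12
S(f1,f2) = y^12*f1 - x^5*f2 = -y^18
Reduced GB = {f1, f2, y^18}; degrees 15, 22, 18
Max = 22


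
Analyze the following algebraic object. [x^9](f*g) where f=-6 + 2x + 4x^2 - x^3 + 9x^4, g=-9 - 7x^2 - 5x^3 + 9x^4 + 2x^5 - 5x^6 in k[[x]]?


[x^9] = sum a_i*b_j, i+j=9
  -1*-5=5
  9*2=18
Sum=23


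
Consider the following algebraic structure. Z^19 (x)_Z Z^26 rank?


rank(M(x)N) = rank(M)*rank(N)
19*26 = 494


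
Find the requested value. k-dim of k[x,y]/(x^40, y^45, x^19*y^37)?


k[x,y]/I, I = (x^40, y^45, x^19*y^37)
Rect: 40x45=1800. Corner: (40-19)x(45-37)=168.
dim = 1800-168 = 1632


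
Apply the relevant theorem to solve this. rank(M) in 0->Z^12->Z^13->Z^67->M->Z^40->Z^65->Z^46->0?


Alt sum=0:
(-1)^0*12 + (-1)^1*13 + (-1)^2*67 + (-1)^3*? + (-1)^4*40 + (-1)^5*65 + (-1)^6*46=0
rank(M)=87


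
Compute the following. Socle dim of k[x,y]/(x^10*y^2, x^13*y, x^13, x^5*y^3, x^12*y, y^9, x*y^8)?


Socle = ann(m) = span of standard monomials u with x*u, y*u in I (staircase corners).
Redundant generators: x^13*y
Minimal generators: x^13, x^12*y, x^10*y^2, x^5*y^3, x*y^8, y^9
Corners: y^8, x^4y^7, x^9y^2, x^11y, x^12
Socle dim=5


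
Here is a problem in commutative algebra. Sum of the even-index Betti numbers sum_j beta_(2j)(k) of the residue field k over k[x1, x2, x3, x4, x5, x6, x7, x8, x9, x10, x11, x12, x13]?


Koszul resolution: beta_i(k)=C(n,i), n=13
sum_even C(13,i) = 2^(n-1) = 2^12 = 4096


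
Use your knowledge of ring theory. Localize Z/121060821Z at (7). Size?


7-primary part: 121060821=7^9*3
Size=7^9=40353607


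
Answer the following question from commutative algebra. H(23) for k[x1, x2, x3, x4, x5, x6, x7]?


C(d+n-1,n-1)=C(29,6)=475020


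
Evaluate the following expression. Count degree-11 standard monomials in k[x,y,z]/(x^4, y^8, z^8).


Need i<4, j<8, k<8 with i+j+k=11.
For each i, j ranges over max(0,11-i-7)..min(7,11-i):
  i=0: j in [4,7] -> 4
  i=1: j in [3,7] -> 5
  i=2: j in [2,7] -> 6
  i=3: j in [1,7] -> 7
H(11) = 4+5+6+7 = 22


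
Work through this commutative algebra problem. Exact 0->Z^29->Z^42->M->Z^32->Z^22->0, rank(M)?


Alt sum=0:
(-1)^0*29 + (-1)^1*42 + (-1)^2*? + (-1)^3*32 + (-1)^4*22=0
rank(M)=23


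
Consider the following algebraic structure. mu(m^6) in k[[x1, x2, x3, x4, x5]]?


C(n+d-1,d)=C(10,6)=210


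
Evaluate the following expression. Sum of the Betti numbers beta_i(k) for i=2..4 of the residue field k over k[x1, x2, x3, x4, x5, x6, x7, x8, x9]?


Koszul resolution: beta_i(k)=C(n,i), n=9
C(9,2)=36, C(9,3)=84, C(9,4)=126
Sum=246


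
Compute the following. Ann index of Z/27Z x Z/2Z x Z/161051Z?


Exponent = lcm of the cyclic orders; pairwise coprime => product.
3^3*2^1*11^5=27*2*161051=8696754


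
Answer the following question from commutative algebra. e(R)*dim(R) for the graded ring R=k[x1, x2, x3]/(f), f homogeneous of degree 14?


e(R)=deg(f)=14, dim(R)=3-1=2
e*dim=14*2=28


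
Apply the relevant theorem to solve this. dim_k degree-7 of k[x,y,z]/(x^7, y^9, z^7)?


Need i<7, j<9, k<7 with i+j+k=7.
For each i, j ranges over max(0,7-i-6)..min(8,7-i):
  i=0: j in [1,7] -> 7
  i=1: j in [0,6] -> 7
  i=2: j in [0,5] -> 6
  i=3: j in [0,4] -> 5
  i=4: j in [0,3] -> 4
  i=5: j in [0,2] -> 3
  i=6: j in [0,1] -> 2
H(7) = 7+7+6+5+4+3+2 = 34


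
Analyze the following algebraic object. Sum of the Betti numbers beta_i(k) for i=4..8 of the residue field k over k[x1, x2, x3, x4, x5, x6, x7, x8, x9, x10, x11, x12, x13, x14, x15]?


Koszul resolution: beta_i(k)=C(n,i), n=15
C(15,4)=1365, C(15,5)=3003, C(15,6)=5005, C(15,7)=6435, C(15,8)=6435
Sum=22243


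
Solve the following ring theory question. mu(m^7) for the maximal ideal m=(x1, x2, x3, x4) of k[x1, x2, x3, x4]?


Graded Nakayama: mu(m^d) = dim_k (m^d/m^(d+1)) = #degree-7 monomials in 4 vars
C(n+d-1,d)=C(10,7)=120


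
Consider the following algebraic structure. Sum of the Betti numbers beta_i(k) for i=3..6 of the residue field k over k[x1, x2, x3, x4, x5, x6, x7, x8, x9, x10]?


Koszul resolution: beta_i(k)=C(n,i), n=10
C(10,3)=120, C(10,4)=210, C(10,5)=252, C(10,6)=210
Sum=792


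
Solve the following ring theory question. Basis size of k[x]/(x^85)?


Basis: 1,x,...,x^84
dim=85


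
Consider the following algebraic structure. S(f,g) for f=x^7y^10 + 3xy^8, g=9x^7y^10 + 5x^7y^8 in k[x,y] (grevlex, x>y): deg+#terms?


LT(f)=x^7y^10, LT(g)=9x^7y^10
lcm(LM)=x^7y^10
S(f,g) (scaled by 9 to clear denominators) = 9*f - 1*g = -5x^7y^8 + 27xy^8
2 terms, deg 15.
15+2=17


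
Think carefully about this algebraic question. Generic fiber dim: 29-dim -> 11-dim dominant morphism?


dim(fiber)=dim(X)-dim(Y)=29-11=18


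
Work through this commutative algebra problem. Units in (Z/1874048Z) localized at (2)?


Local ring = Z/128Z.
phi(128) = 2^6*(2-1) = 64


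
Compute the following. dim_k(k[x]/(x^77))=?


Basis: 1,x,...,x^76
dim=77


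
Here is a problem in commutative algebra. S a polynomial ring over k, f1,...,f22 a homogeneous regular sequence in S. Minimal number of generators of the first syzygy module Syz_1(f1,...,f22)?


Regular sequence => Koszul complex is the minimal free resolution.
Syz_1 minimally generated by Koszul relations f_i*e_j - f_j*e_i (i<j): mu(Syz_1) = beta_2 = C(m,2) = m(m-1)/2
m=22
22*21/2 = 231


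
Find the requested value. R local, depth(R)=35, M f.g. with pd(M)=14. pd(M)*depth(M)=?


pd+depth=35
depth=35-14=21
pd*depth=14*21=294


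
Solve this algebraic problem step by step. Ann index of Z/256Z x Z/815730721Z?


Exponent = lcm of the cyclic orders; pairwise coprime => product.
2^8*13^8=256*815730721=208827064576


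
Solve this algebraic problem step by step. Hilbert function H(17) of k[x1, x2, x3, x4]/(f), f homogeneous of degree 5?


C(20,3)-C(15,3)=1140-455=685


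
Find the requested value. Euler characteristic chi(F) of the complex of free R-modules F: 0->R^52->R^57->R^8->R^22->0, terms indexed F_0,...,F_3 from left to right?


chi = sum (-1)^i * rank:
(-1)^0*52=52
(-1)^1*57=-57
(-1)^2*8=8
(-1)^3*22=-22
chi=-19


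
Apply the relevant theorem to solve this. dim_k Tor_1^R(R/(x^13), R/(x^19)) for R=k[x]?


Tor_1(R/I,R/J)=(I cap J)/IJ=(x^19)/(x^32)
dim=32-19=min(13,19)=13


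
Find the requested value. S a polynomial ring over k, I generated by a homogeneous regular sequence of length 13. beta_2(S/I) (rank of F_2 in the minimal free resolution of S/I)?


Regular sequence => Koszul complex is the minimal free resolution.
Syz_1 minimally generated by Koszul relations f_i*e_j - f_j*e_i (i<j): mu(Syz_1) = beta_2 = C(m,2) = m(m-1)/2
m=13
13*12/2 = 78


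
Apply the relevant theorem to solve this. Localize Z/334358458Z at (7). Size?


7-primary part: 334358458=7^8*58
Size=7^8=5764801


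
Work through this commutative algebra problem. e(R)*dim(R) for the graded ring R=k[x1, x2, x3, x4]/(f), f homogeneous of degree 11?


e(R)=deg(f)=11, dim(R)=4-1=3
e*dim=11*3=33


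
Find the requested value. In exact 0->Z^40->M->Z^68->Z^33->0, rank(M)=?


Alt sum=0:
(-1)^0*40 + (-1)^1*? + (-1)^2*68 + (-1)^3*33=0
rank(M)=75


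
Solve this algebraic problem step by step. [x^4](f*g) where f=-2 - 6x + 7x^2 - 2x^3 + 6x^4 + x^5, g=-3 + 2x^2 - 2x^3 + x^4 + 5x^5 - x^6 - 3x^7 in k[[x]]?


[x^4] = sum a_i*b_j, i+j=4
  -2*1=-2
  -6*-2=12
  7*2=14
  6*-3=-18
Sum=6


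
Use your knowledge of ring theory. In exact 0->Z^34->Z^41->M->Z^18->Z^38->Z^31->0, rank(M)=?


Alt sum=0:
(-1)^0*34 + (-1)^1*41 + (-1)^2*? + (-1)^3*18 + (-1)^4*38 + (-1)^5*31=0
rank(M)=18


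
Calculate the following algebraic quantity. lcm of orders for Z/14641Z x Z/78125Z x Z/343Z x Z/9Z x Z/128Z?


Exponent = lcm of the cyclic orders; pairwise coprime => product.
11^4*5^7*7^3*3^2*2^7=14641*78125*343*9*128=451967670000000


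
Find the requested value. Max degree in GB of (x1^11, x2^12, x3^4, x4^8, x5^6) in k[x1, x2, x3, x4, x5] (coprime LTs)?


Pure powers, coprime LTs => already GB.
Degrees: 11, 12, 4, 8, 6
Max=12


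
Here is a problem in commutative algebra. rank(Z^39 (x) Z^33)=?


rank(M(x)N) = rank(M)*rank(N)
39*33 = 1287


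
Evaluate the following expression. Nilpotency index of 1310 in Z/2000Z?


1310^k mod 2000:
k=1: 1310
k=2: 100
k=3: 1000
k=4: 0
First zero at k = 4


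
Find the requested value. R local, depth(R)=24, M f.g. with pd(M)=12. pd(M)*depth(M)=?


pd+depth=24
depth=24-12=12
pd*depth=12*12=144


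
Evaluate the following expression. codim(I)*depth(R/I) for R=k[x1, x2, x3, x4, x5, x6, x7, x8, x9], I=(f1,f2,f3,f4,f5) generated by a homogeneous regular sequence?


codim=5, depth=dim(R/I)=9-5=4
Product=5*4=20


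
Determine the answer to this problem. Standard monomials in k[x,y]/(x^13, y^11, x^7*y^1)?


k[x,y]/I, I = (x^13, y^11, x^7*y^1)
Rect: 13x11=143. Corner: (13-7)x(11-1)=60.
dim = 143-60 = 83


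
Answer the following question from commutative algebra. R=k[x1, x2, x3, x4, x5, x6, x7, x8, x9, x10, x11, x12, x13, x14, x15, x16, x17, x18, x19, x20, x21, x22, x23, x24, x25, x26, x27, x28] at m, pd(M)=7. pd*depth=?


pd+depth=28
depth=28-7=21
pd*depth=7*21=147


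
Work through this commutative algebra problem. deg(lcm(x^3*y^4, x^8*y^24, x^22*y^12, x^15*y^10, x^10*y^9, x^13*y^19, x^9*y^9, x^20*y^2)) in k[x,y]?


lcm = componentwise max:
x: max(3,8,22,15,10,13,9,20)=22
y: max(4,24,12,10,9,19,9,2)=24
Total=22+24=46


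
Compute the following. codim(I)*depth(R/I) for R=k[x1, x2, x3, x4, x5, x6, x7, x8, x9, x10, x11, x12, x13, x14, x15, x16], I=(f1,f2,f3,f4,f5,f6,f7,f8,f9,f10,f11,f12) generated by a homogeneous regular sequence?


codim=12, depth=dim(R/I)=16-12=4
Product=12*4=48


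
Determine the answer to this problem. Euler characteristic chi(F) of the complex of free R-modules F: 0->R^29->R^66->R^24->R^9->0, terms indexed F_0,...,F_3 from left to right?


chi = sum (-1)^i * rank:
(-1)^0*29=29
(-1)^1*66=-66
(-1)^2*24=24
(-1)^3*9=-9
chi=-22


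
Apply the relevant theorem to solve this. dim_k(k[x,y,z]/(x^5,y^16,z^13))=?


Basis: x^iy^jz^k, i<5,j<16,k<13
5*16*13=1040


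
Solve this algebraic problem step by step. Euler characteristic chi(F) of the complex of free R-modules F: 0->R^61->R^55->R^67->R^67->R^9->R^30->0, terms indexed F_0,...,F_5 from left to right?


chi = sum (-1)^i * rank:
(-1)^0*61=61
(-1)^1*55=-55
(-1)^2*67=67
(-1)^3*67=-67
(-1)^4*9=9
(-1)^5*30=-30
chi=-15


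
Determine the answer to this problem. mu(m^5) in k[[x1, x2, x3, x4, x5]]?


C(n+d-1,d)=C(9,5)=126


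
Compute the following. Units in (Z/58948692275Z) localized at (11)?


Local ring = Z/2357947691Z.
phi(2357947691) = 11^8*(11-1) = 2143588810


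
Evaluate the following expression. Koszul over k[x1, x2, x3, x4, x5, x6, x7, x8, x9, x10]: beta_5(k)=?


C(n,i)=C(10,5)=252


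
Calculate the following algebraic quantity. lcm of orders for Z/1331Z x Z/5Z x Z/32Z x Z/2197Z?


Exponent = lcm of the cyclic orders; pairwise coprime => product.
11^3*5^1*2^5*13^3=1331*5*32*2197=467873120


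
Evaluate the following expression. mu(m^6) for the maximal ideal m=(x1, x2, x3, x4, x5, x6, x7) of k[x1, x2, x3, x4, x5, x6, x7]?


Graded Nakayama: mu(m^d) = dim_k (m^d/m^(d+1)) = #degree-6 monomials in 7 vars
C(n+d-1,d)=C(12,6)=924


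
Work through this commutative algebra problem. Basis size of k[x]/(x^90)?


Basis: 1,x,...,x^89
dim=90


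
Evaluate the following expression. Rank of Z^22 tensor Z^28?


rank(M(x)N) = rank(M)*rank(N)
22*28 = 616


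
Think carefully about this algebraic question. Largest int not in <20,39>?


gcd(20,39)=1 => F=ab-a-b=20*39-20-39=780-59=721


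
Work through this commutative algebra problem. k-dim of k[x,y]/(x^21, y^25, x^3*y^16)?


k[x,y]/I, I = (x^21, y^25, x^3*y^16)
Rect: 21x25=525. Corner: (21-3)x(25-16)=162.
dim = 525-162 = 363


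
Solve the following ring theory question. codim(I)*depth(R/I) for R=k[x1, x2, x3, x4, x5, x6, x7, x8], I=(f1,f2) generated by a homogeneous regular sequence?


codim=2, depth=dim(R/I)=8-2=6
Product=2*6=12


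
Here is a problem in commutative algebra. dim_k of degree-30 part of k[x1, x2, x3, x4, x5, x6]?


C(d+n-1,n-1)=C(35,5)=324632


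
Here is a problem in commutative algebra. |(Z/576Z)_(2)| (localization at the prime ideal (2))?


2-primary part: 576=2^6*9
Size=2^6=64


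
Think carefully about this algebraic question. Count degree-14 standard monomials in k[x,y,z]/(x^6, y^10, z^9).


Need i<6, j<10, k<9 with i+j+k=14.
For each i, j ranges over max(0,14-i-8)..min(9,14-i):
  i=0: j in [6,9] -> 4
  i=1: j in [5,9] -> 5
  i=2: j in [4,9] -> 6
  i=3: j in [3,9] -> 7
  i=4: j in [2,9] -> 8
  i=5: j in [1,9] -> 9
H(14) = 4+5+6+7+8+9 = 39


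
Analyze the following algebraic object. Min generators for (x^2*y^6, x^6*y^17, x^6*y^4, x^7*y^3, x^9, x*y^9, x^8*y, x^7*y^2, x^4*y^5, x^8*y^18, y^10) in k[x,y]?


Remove redundant (divisible by others).
x^7*y^3 redundant.
x^6*y^17 redundant.
x^8*y^18 redundant.
Min: x^9, x^8*y, x^7*y^2, x^6*y^4, x^4*y^5, x^2*y^6, x*y^9, y^10
Count=8


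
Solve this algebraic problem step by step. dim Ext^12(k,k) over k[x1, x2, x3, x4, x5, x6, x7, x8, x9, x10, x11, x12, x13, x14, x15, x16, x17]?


C(n,i)=C(17,12)=6188


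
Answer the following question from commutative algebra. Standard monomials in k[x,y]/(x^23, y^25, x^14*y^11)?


k[x,y]/I, I = (x^23, y^25, x^14*y^11)
Rect: 23x25=575. Corner: (23-14)x(25-11)=126.
dim = 575-126 = 449


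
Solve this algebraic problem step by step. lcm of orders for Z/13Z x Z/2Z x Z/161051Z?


Exponent = lcm of the cyclic orders; pairwise coprime => product.
13^1*2^1*11^5=13*2*161051=4187326


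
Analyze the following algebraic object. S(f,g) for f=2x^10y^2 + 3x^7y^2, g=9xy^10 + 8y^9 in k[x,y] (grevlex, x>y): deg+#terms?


LT(f)=2x^10y^2, LT(g)=9xy^10
lcm(LM)=x^10y^10
S(f,g) (scaled by 18 to clear denominators) = 9y^8*f - 2x^9*g = -16x^9y^9 + 27x^7y^10
2 terms, deg 18.
18+2=20


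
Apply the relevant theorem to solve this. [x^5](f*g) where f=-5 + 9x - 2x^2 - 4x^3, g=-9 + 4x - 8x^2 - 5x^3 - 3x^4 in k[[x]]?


[x^5] = sum a_i*b_j, i+j=5
  9*-3=-27
  -2*-5=10
  -4*-8=32
Sum=15


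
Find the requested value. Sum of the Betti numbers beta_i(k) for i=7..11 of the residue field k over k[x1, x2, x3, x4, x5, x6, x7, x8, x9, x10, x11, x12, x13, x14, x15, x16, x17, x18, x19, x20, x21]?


Koszul resolution: beta_i(k)=C(n,i), n=21
C(21,7)=116280, C(21,8)=203490, C(21,9)=293930, C(21,10)=352716, C(21,11)=352716
Sum=1319132


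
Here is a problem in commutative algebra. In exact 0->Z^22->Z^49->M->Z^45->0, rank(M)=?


Alt sum=0:
(-1)^0*22 + (-1)^1*49 + (-1)^2*? + (-1)^3*45=0
rank(M)=72


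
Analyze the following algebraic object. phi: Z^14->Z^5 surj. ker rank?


rank(ker) = 14-5 = 9


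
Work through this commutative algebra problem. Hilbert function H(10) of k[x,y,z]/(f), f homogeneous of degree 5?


C(12,2)-C(7,2)=66-21=45


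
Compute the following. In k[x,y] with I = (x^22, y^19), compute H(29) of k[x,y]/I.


k[x,y], I = (x^22, y^19), d = 29
Need i < 22 and d-i < 19.
Range: 11 <= i <= 21.
H(29) = 11


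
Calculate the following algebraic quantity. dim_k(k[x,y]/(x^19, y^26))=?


Basis: x^i*y^j, i<19, j<26
19*26=494


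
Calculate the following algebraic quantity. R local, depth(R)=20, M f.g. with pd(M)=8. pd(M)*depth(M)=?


pd+depth=20
depth=20-8=12
pd*depth=8*12=96


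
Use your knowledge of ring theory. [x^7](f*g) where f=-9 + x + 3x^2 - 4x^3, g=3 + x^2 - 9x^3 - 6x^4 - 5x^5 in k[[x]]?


[x^7] = sum a_i*b_j, i+j=7
  3*-5=-15
  -4*-6=24
Sum=9


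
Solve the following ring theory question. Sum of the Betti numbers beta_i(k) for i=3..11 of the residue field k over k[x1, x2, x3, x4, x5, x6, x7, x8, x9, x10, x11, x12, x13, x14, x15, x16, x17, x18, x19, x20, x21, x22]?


Koszul resolution: beta_i(k)=C(n,i), n=22
C(22,3)=1540, C(22,4)=7315, C(22,5)=26334, C(22,6)=74613, C(22,7)=170544, C(22,8)=319770, C(22,9)=497420, C(22,10)=646646, C(22,11)=705432
Sum=2449614


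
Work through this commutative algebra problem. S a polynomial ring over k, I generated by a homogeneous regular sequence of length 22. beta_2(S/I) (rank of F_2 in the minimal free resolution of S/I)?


Regular sequence => Koszul complex is the minimal free resolution.
Syz_1 minimally generated by Koszul relations f_i*e_j - f_j*e_i (i<j): mu(Syz_1) = beta_2 = C(m,2) = m(m-1)/2
m=22
22*21/2 = 231


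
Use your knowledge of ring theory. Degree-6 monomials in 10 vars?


C(d+n-1,n-1)=C(15,9)=5005


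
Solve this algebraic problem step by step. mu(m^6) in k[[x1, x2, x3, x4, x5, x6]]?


C(n+d-1,d)=C(11,6)=462


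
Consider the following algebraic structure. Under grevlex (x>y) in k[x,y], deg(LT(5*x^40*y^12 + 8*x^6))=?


LT: 5*x^40*y^12
deg_x=40, deg_y=12
Total=40+12=52


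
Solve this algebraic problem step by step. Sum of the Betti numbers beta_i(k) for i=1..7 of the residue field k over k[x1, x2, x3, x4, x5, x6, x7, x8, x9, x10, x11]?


Koszul resolution: beta_i(k)=C(n,i), n=11
C(11,1)=11, C(11,2)=55, C(11,3)=165, C(11,4)=330, C(11,5)=462, C(11,6)=462, C(11,7)=330
Sum=1815


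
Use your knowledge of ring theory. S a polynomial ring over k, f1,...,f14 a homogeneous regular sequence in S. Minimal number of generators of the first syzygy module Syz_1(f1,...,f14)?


Regular sequence => Koszul complex is the minimal free resolution.
Syz_1 minimally generated by Koszul relations f_i*e_j - f_j*e_i (i<j): mu(Syz_1) = beta_2 = C(m,2) = m(m-1)/2
m=14
14*13/2 = 91


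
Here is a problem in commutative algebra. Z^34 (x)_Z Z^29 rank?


rank(M(x)N) = rank(M)*rank(N)
34*29 = 986


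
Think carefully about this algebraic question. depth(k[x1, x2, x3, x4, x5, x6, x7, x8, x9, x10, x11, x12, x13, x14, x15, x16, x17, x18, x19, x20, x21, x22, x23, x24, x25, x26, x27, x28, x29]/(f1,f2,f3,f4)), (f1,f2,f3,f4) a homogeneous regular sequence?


depth(R)=29
depth(R/I)=29-4=25


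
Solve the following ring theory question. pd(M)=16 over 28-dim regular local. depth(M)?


pd+depth=depth(R)=28
depth=28-16=12


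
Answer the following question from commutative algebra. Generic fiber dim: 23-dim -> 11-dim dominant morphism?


dim(fiber)=dim(X)-dim(Y)=23-11=12


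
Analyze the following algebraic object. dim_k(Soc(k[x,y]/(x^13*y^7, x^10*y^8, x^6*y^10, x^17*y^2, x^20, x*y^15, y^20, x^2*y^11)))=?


Socle = ann(m) = span of standard monomials u with x*u, y*u in I (staircase corners).
Minimal generators: x^20, x^17*y^2, x^13*y^7, x^10*y^8, x^6*y^10, x^2*y^11, x*y^15, y^20
Corners: y^19, xy^14, x^5y^10, x^9y^9, x^12y^7, x^16y^6, x^19y
Socle dim=7


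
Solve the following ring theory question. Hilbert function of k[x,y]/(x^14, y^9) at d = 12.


k[x,y], I = (x^14, y^9), d = 12
Need i < 14 and d-i < 9.
Range: 4 <= i <= 12.
H(12) = 9


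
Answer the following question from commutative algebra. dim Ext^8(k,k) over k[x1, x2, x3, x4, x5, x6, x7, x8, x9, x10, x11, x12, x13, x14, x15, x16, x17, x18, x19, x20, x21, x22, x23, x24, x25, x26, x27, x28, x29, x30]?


C(n,i)=C(30,8)=5852925


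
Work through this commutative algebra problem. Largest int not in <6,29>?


gcd(6,29)=1 => F=ab-a-b=6*29-6-29=174-35=139


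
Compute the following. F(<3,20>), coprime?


gcd(3,20)=1 => F=ab-a-b=3*20-3-20=60-23=37


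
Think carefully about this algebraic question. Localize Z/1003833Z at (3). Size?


3-primary part: 1003833=3^10*17
Size=3^10=59049


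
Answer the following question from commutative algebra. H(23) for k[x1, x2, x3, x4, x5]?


C(d+n-1,n-1)=C(27,4)=17550


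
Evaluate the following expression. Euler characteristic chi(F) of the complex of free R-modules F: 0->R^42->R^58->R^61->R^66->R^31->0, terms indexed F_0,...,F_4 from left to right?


chi = sum (-1)^i * rank:
(-1)^0*42=42
(-1)^1*58=-58
(-1)^2*61=61
(-1)^3*66=-66
(-1)^4*31=31
chi=10


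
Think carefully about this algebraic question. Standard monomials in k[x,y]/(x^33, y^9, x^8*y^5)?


k[x,y]/I, I = (x^33, y^9, x^8*y^5)
Rect: 33x9=297. Corner: (33-8)x(9-5)=100.
dim = 297-100 = 197


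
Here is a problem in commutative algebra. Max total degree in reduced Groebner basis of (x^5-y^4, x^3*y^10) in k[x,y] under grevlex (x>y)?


LT(f1)=x^5, LT(f2)=x^3y^10, lcm=x^5y^10
S(f1,f2) = y^10*f1 - x^2*f2 = -y^14
Reduced GB = {f1, f2, y^14}; degrees 5, 13, 14
Max = 14


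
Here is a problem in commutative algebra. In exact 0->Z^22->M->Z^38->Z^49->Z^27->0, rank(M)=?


Alt sum=0:
(-1)^0*22 + (-1)^1*? + (-1)^2*38 + (-1)^3*49 + (-1)^4*27=0
rank(M)=38


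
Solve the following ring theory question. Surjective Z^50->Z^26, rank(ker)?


rank(ker) = 50-26 = 24


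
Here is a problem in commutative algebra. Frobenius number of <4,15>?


gcd(4,15)=1 => F=ab-a-b=4*15-4-15=60-19=41


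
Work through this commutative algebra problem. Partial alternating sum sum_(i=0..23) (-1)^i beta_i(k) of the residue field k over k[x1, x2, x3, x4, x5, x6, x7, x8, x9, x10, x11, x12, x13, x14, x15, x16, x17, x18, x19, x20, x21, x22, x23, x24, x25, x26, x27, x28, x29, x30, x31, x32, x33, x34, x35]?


Koszul resolution: beta_i(k)=C(n,i), n=35
sum_(i=0..p) (-1)^i C(n,i) = (-1)^p C(n-1,p)
(-1)^23*C(34,23) = (-1)^23*286097760 = -286097760


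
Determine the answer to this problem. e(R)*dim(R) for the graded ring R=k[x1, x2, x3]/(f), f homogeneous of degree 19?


e(R)=deg(f)=19, dim(R)=3-1=2
e*dim=19*2=38


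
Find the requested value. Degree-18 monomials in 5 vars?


C(d+n-1,n-1)=C(22,4)=7315


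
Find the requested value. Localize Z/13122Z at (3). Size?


3-primary part: 13122=3^8*2
Size=3^8=6561


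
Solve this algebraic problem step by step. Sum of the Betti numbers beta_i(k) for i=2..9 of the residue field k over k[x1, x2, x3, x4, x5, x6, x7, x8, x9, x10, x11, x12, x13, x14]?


Koszul resolution: beta_i(k)=C(n,i), n=14
C(14,2)=91, C(14,3)=364, C(14,4)=1001, C(14,5)=2002, C(14,6)=3003, C(14,7)=3432, C(14,8)=3003, C(14,9)=2002
Sum=14898


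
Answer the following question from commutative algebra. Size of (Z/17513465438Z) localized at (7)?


7-primary part: 17513465438=7^10*62
Size=7^10=282475249


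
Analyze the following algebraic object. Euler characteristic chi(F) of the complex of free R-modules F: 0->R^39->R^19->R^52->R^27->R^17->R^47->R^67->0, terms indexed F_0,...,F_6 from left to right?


chi = sum (-1)^i * rank:
(-1)^0*39=39
(-1)^1*19=-19
(-1)^2*52=52
(-1)^3*27=-27
(-1)^4*17=17
(-1)^5*47=-47
(-1)^6*67=67
chi=82


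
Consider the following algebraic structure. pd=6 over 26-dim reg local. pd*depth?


pd+depth=26
depth=26-6=20
pd*depth=6*20=120


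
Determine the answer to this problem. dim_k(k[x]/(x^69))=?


Basis: 1,x,...,x^68
dim=69


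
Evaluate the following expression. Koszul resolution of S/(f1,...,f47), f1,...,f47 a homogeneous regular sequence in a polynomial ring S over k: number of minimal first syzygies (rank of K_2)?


Regular sequence => Koszul complex is the minimal free resolution.
Syz_1 minimally generated by Koszul relations f_i*e_j - f_j*e_i (i<j): mu(Syz_1) = beta_2 = C(m,2) = m(m-1)/2
m=47
47*46/2 = 1081


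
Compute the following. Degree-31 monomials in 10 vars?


C(d+n-1,n-1)=C(40,9)=273438880


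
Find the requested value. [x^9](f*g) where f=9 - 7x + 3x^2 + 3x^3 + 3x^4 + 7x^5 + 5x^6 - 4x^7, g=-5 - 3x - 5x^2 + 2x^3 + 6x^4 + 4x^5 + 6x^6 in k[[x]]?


[x^9] = sum a_i*b_j, i+j=9
  3*6=18
  3*4=12
  7*6=42
  5*2=10
  -4*-5=20
Sum=102


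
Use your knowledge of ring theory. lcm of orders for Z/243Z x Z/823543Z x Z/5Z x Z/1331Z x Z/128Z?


Exponent = lcm of the cyclic orders; pairwise coprime => product.
3^5*7^7*5^1*11^3*2^7=243*823543*5*1331*128=170471029196160


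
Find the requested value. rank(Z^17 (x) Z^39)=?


rank(M(x)N) = rank(M)*rank(N)
17*39 = 663


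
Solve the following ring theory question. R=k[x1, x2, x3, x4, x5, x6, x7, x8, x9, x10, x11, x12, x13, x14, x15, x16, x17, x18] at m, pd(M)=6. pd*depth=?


pd+depth=18
depth=18-6=12
pd*depth=6*12=72


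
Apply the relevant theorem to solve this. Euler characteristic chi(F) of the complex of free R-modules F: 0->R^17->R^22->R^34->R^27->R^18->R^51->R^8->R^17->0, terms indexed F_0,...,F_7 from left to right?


chi = sum (-1)^i * rank:
(-1)^0*17=17
(-1)^1*22=-22
(-1)^2*34=34
(-1)^3*27=-27
(-1)^4*18=18
(-1)^5*51=-51
(-1)^6*8=8
(-1)^7*17=-17
chi=-40


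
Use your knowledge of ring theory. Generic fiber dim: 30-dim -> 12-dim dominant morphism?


dim(fiber)=dim(X)-dim(Y)=30-12=18


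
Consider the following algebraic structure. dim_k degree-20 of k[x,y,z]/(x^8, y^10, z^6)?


Need i<8, j<10, k<6 with i+j+k=20.
For each i, j ranges over max(0,20-i-5)..min(9,20-i):
  i=0: j in [15,9] -> 0
  i=1: j in [14,9] -> 0
  i=2: j in [13,9] -> 0
  i=3: j in [12,9] -> 0
  i=4: j in [11,9] -> 0
  i=5: j in [10,9] -> 0
  i=6: j in [9,9] -> 1
  i=7: j in [8,9] -> 2
H(20) = 0+0+0+0+0+0+1+2 = 3


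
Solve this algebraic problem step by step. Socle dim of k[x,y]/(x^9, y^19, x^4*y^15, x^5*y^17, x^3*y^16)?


Socle = ann(m) = span of standard monomials u with x*u, y*u in I (staircase corners).
Redundant generators: x^5*y^17
Minimal generators: x^9, x^4*y^15, x^3*y^16, y^19
Corners: x^2y^18, x^3y^15, x^8y^14
Socle dim=3


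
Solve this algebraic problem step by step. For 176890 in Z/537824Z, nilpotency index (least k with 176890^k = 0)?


176890^k mod 537824:
k=1: 176890
k=2: 9604
k=3: 403368
k=4: 268912
k=5: 0
First zero at k = 5


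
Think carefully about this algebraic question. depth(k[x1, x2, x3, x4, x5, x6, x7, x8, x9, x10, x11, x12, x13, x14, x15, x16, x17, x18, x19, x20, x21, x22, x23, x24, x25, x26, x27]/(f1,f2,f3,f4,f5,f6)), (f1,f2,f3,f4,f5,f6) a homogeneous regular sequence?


depth(R)=27
depth(R/I)=27-6=21


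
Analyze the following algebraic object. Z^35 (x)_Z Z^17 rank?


rank(M(x)N) = rank(M)*rank(N)
35*17 = 595


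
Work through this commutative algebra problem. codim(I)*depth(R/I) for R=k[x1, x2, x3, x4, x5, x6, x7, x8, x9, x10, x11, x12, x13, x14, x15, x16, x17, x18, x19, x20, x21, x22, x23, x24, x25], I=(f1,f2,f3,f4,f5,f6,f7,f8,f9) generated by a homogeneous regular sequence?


codim=9, depth=dim(R/I)=25-9=16
Product=9*16=144


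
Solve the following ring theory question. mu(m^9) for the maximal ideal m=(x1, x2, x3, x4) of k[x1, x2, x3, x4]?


Graded Nakayama: mu(m^d) = dim_k (m^d/m^(d+1)) = #degree-9 monomials in 4 vars
C(n+d-1,d)=C(12,9)=220


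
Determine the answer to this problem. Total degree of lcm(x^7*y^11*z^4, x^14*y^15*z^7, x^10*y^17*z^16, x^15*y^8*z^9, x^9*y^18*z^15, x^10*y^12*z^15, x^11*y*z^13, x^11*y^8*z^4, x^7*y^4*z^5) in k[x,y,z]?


lcm = componentwise max:
x: max(7,14,10,15,9,10,11,11,7)=15
y: max(11,15,17,8,18,12,1,8,4)=18
z: max(4,7,16,9,15,15,13,4,5)=16
Total=15+18+16=49


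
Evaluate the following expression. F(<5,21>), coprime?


gcd(5,21)=1 => F=ab-a-b=5*21-5-21=105-26=79


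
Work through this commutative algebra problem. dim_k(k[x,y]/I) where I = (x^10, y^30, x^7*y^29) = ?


k[x,y]/I, I = (x^10, y^30, x^7*y^29)
Rect: 10x30=300. Corner: (10-7)x(30-29)=3.
dim = 300-3 = 297


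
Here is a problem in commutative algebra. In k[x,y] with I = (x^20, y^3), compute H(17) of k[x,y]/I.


k[x,y], I = (x^20, y^3), d = 17
Need i < 20 and d-i < 3.
Range: 15 <= i <= 17.
H(17) = 3


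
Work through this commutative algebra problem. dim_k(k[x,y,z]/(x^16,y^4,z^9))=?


Basis: x^iy^jz^k, i<16,j<4,k<9
16*4*9=576


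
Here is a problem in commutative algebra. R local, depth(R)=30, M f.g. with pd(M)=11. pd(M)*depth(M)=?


pd+depth=30
depth=30-11=19
pd*depth=11*19=209


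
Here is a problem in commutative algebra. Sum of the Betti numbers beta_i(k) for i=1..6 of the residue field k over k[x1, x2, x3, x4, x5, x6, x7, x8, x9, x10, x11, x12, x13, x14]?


Koszul resolution: beta_i(k)=C(n,i), n=14
C(14,1)=14, C(14,2)=91, C(14,3)=364, C(14,4)=1001, C(14,5)=2002, C(14,6)=3003
Sum=6475


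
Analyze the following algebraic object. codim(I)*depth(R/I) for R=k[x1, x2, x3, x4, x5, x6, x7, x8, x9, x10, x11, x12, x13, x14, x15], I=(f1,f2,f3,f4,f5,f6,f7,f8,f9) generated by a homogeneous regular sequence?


codim=9, depth=dim(R/I)=15-9=6
Product=9*6=54


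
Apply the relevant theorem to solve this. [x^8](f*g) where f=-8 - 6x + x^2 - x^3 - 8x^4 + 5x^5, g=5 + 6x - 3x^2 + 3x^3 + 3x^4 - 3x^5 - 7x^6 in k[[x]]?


[x^8] = sum a_i*b_j, i+j=8
  1*-7=-7
  -1*-3=3
  -8*3=-24
  5*3=15
Sum=-13


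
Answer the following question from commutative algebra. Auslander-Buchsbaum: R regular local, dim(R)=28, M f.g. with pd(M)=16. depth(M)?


pd+depth=depth(R)=28
depth=28-16=12


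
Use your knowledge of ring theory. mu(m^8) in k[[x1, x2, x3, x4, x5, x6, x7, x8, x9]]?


C(n+d-1,d)=C(16,8)=12870


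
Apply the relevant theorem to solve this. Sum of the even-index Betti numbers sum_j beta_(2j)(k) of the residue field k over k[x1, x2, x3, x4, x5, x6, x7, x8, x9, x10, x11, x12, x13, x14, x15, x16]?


Koszul resolution: beta_i(k)=C(n,i), n=16
sum_even C(16,i) = 2^(n-1) = 2^15 = 32768


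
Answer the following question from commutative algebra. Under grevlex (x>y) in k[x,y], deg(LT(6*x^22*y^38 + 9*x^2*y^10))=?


LT: 6*x^22*y^38
deg_x=22, deg_y=38
Total=22+38=60


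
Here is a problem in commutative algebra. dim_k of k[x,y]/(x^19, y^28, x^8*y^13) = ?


k[x,y]/I, I = (x^19, y^28, x^8*y^13)
Rect: 19x28=532. Corner: (19-8)x(28-13)=165.
dim = 532-165 = 367


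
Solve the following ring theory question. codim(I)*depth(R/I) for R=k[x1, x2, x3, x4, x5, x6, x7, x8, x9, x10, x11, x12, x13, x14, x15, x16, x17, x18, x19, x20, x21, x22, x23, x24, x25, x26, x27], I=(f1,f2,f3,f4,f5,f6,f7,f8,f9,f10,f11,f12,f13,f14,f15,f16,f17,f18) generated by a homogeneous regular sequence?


codim=18, depth=dim(R/I)=27-18=9
Product=18*9=162


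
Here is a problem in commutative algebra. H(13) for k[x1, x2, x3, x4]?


C(d+n-1,n-1)=C(16,3)=560


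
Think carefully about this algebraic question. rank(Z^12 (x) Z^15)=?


rank(M(x)N) = rank(M)*rank(N)
12*15 = 180


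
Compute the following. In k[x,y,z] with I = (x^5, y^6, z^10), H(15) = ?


Need i<5, j<6, k<10 with i+j+k=15.
For each i, j ranges over max(0,15-i-9)..min(5,15-i):
  i=0: j in [6,5] -> 0
  i=1: j in [5,5] -> 1
  i=2: j in [4,5] -> 2
  i=3: j in [3,5] -> 3
  i=4: j in [2,5] -> 4
H(15) = 0+1+2+3+4 = 10


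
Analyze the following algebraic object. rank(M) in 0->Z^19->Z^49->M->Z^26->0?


Alt sum=0:
(-1)^0*19 + (-1)^1*49 + (-1)^2*? + (-1)^3*26=0
rank(M)=56


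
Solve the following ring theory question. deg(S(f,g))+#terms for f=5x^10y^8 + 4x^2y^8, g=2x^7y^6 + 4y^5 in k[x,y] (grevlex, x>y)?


LT(f)=5x^10y^8, LT(g)=2x^7y^6
lcm(LM)=x^10y^8
S(f,g) (scaled by 10 to clear denominators) = 2*f - 5x^3y^2*g = -20x^3y^7 + 8x^2y^8
2 terms, deg 10.
10+2=12


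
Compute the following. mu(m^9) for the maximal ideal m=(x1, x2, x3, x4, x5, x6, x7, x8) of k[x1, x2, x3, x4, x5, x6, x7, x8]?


Graded Nakayama: mu(m^d) = dim_k (m^d/m^(d+1)) = #degree-9 monomials in 8 vars
C(n+d-1,d)=C(16,9)=11440


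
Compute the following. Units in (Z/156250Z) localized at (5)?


Local ring = Z/78125Z.
phi(78125) = 5^6*(5-1) = 62500


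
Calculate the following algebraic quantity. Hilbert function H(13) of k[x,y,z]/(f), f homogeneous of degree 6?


C(15,2)-C(9,2)=105-36=69


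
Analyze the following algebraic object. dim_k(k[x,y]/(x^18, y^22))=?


Basis: x^i*y^j, i<18, j<22
18*22=396


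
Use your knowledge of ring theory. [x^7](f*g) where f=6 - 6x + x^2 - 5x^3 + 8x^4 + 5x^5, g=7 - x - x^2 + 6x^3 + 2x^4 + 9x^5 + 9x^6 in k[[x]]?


[x^7] = sum a_i*b_j, i+j=7
  -6*9=-54
  1*9=9
  -5*2=-10
  8*6=48
  5*-1=-5
Sum=-12


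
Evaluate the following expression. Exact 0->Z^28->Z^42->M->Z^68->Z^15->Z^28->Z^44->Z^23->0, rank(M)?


Alt sum=0:
(-1)^0*28 + (-1)^1*42 + (-1)^2*? + (-1)^3*68 + (-1)^4*15 + (-1)^5*28 + (-1)^6*44 + (-1)^7*23=0
rank(M)=74


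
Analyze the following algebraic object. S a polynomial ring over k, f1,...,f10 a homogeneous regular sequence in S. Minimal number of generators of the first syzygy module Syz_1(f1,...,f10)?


Regular sequence => Koszul complex is the minimal free resolution.
Syz_1 minimally generated by Koszul relations f_i*e_j - f_j*e_i (i<j): mu(Syz_1) = beta_2 = C(m,2) = m(m-1)/2
m=10
10*9/2 = 45


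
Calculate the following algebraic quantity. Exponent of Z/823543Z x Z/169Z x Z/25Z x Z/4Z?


Exponent = lcm of the cyclic orders; pairwise coprime => product.
7^7*13^2*5^2*2^2=823543*169*25*4=13917876700


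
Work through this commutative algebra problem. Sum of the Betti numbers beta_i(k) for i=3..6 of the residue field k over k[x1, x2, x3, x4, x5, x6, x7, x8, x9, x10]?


Koszul resolution: beta_i(k)=C(n,i), n=10
C(10,3)=120, C(10,4)=210, C(10,5)=252, C(10,6)=210
Sum=792


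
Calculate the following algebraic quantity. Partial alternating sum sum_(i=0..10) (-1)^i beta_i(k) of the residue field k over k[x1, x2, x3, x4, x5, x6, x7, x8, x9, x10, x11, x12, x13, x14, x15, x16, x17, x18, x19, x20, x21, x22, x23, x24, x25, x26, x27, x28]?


Koszul resolution: beta_i(k)=C(n,i), n=28
sum_(i=0..p) (-1)^i C(n,i) = (-1)^p C(n-1,p)
(-1)^10*C(27,10) = (-1)^10*8436285 = 8436285


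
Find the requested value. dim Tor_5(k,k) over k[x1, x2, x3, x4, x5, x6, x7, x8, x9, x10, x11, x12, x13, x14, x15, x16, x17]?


Koszul: C(n,i)=C(17,5)=6188


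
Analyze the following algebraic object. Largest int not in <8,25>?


gcd(8,25)=1 => F=ab-a-b=8*25-8-25=200-33=167


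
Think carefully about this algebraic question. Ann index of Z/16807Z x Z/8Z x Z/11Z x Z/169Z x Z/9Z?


Exponent = lcm of the cyclic orders; pairwise coprime => product.
7^5*2^3*11^1*13^2*3^2=16807*8*11*169*9=2249583336


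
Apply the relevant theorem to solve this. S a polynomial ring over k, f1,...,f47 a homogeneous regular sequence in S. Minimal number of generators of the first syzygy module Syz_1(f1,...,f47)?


Regular sequence => Koszul complex is the minimal free resolution.
Syz_1 minimally generated by Koszul relations f_i*e_j - f_j*e_i (i<j): mu(Syz_1) = beta_2 = C(m,2) = m(m-1)/2
m=47
47*46/2 = 1081


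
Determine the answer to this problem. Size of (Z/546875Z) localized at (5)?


5-primary part: 546875=5^7*7
Size=5^7=78125


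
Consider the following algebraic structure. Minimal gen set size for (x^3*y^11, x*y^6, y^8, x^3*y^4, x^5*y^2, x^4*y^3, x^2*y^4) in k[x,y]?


Remove redundant (divisible by others).
x^3*y^4 redundant.
x^3*y^11 redundant.
Min: x^5*y^2, x^4*y^3, x^2*y^4, x*y^6, y^8
Count=5


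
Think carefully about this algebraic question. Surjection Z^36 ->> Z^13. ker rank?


rank(ker) = 36-13 = 23


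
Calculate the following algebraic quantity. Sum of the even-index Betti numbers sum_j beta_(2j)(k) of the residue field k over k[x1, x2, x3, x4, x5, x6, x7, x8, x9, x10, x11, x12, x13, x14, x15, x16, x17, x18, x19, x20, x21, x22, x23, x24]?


Koszul resolution: beta_i(k)=C(n,i), n=24
sum_even C(24,i) = 2^(n-1) = 2^23 = 8388608


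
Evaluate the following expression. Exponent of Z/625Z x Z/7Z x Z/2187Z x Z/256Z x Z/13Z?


Exponent = lcm of the cyclic orders; pairwise coprime => product.
5^4*7^1*3^7*2^8*13^1=625*7*2187*256*13=31842720000


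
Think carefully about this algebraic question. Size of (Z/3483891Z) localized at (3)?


3-primary part: 3483891=3^10*59
Size=3^10=59049


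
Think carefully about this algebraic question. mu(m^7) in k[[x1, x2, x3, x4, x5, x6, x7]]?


C(n+d-1,d)=C(13,7)=1716


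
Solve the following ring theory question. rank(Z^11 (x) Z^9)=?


rank(M(x)N) = rank(M)*rank(N)
11*9 = 99


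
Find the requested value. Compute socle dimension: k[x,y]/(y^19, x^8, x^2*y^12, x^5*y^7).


Socle = ann(m) = span of standard monomials u with x*u, y*u in I (staircase corners).
Minimal generators: x^8, x^5*y^7, x^2*y^12, y^19
Corners: xy^18, x^4y^11, x^7y^6
Socle dim=3
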